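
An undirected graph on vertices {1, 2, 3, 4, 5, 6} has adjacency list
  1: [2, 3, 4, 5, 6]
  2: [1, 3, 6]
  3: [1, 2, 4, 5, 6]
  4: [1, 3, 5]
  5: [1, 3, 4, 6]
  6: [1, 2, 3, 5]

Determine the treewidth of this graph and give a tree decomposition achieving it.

Treewidth 3.
Bags: B1 = {1, 2, 3, 6}  B2 = {1, 3, 5, 6}  B3 = {1, 3, 4, 5}
Tree: B1–B2, B2–B3

Every bag has size at most 4, so the width is 4 − 1 = 3 and tw(G) ≤ 3. Conversely, {1, 2, 3, 6} is a clique of size 4, and the vertices of any clique must share a bag in every tree decomposition; so some bag has ≥ 4 vertices and tw(G) ≥ 3. The upper and lower bounds meet at 3, so that is the treewidth.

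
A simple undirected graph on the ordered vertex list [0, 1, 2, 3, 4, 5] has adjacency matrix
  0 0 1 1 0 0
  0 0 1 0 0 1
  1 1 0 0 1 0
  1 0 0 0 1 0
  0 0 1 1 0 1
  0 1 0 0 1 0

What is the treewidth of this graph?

2

A width-2 tree decomposition is:
Bags: B1 = {1, 2, 5}  B2 = {2, 4, 5}  B3 = {0, 2, 4}  B4 = {0, 3, 4}
Tree: B1–B2, B2–B3, B3–B4
Every bag has size at most 3, so the width is 3 − 1 = 2 and tw(G) ≤ 2. The edges 1–5–4–2–1 form a cycle, so G is not a tree and its treewidth is at least 2. The upper and lower bounds meet at 2, so that is the treewidth.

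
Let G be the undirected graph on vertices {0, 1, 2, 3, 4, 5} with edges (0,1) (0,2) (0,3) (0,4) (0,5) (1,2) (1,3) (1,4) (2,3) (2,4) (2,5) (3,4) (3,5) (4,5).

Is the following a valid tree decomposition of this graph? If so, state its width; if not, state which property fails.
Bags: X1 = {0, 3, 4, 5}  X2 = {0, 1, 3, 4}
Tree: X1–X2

A tree decomposition must satisfy three properties: every vertex lies in some bag; for every edge, both endpoints lie together in some bag; and for every vertex, the bags containing it form a connected subtree. Here vertex 2 appears in no bag, so the decomposition is invalid.

No — vertex 2 appears in no bag.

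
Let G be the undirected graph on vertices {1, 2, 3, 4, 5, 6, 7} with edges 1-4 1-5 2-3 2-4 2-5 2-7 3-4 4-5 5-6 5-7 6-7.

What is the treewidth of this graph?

2

A width-2 tree decomposition is:
Bags: B1 = {5, 6, 7}  B2 = {2, 5, 7}  B3 = {2, 4, 5}  B4 = {1, 4, 5}  B5 = {2, 3, 4}
Tree: B1–B2, B2–B3, B3–B4, B3–B5
The largest bag has 3 vertices, giving width 2; this decomposition certifies tw(G) ≤ 2. Conversely, {2, 3, 4} is a clique of size 3, and the vertices of any clique must share a bag in every tree decomposition; so some bag has ≥ 3 vertices and tw(G) ≥ 2. Therefore the treewidth is 2.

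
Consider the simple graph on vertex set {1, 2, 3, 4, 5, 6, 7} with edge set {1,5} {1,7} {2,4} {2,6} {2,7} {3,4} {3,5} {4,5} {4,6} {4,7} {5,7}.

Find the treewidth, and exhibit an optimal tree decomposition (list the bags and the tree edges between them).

Treewidth 2.
Bags: B1 = {2, 4, 7}  B2 = {4, 5, 7}  B3 = {2, 4, 6}  B4 = {1, 5, 7}  B5 = {3, 4, 5}
Tree: B1–B2, B1–B3, B2–B4, B2–B5

The largest bag has 3 vertices, giving width 2; this decomposition certifies tw(G) ≤ 2. On the other hand G contains the 3-clique {1, 5, 7}. A clique must lie in a single bag of any decomposition, so no decomposition can have width below 2. Hence tw(G) = 2 exactly.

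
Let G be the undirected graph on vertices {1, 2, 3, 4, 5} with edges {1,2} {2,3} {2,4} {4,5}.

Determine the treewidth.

1

A width-1 tree decomposition is:
Bags: B1 = {2, 3}  B2 = {1, 2}  B3 = {2, 4}  B4 = {4, 5}
Tree: B1–B2, B2–B3, B3–B4
Every bag has size at most 2, so the width is 2 − 1 = 1 and tw(G) ≤ 1. Since G has at least one edge (e.g. 3–2), it is not an edgeless graph, so tw(G) ≥ 1. Combining the bounds, tw(G) = 1.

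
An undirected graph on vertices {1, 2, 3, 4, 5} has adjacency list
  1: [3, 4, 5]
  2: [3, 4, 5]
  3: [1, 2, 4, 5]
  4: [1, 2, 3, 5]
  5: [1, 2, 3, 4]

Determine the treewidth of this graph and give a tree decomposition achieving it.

Treewidth 3.
One optimal decomposition is:
Bags: B1 = {2, 3, 4, 5}  B2 = {1, 3, 4, 5}
Tree: B1–B2

Each bag holds 4 vertices, so the decomposition has width 3, which upper-bounds the treewidth. On the other hand G contains the 4-clique {1, 3, 4, 5}. A clique must lie in a single bag of any decomposition, so no decomposition can have width below 3. Combining the bounds, tw(G) = 3.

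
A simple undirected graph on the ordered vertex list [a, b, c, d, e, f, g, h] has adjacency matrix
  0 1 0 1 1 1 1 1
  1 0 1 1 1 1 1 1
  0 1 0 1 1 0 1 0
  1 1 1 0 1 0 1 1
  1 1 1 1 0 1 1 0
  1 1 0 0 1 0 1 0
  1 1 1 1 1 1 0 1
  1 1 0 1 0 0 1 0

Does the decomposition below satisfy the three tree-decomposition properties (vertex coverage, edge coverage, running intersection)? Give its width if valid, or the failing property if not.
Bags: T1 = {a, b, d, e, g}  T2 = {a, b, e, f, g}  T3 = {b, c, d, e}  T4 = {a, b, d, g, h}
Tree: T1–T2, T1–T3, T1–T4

A tree decomposition must satisfy three properties: every vertex lies in some bag; for every edge, both endpoints lie together in some bag; and for every vertex, the bags containing it form a connected subtree. Here edge (g,c) lies in no bag, so the decomposition is invalid.

No — edge (g,c) lies in no bag.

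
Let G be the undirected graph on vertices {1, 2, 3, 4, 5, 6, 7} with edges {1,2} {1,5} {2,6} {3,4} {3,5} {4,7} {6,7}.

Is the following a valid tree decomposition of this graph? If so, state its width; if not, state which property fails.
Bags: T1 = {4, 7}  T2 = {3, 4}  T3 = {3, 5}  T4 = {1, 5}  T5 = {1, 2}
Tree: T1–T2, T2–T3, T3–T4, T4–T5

A tree decomposition must satisfy three properties: every vertex lies in some bag; for every edge, both endpoints lie together in some bag; and for every vertex, the bags containing it form a connected subtree. Here vertex 6 appears in no bag, so the decomposition is invalid.

No — vertex 6 appears in no bag.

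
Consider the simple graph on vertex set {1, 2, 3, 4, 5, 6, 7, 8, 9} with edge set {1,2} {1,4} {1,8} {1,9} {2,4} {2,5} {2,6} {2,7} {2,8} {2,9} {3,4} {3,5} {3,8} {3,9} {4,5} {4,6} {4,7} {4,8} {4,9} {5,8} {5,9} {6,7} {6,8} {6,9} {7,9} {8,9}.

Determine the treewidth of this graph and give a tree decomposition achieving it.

Each bag holds 5 vertices, so the decomposition has width 4, which upper-bounds the treewidth. For the lower bound, the 5 vertices {1, 2, 4, 8, 9} are pairwise adjacent, and any tree decomposition puts a clique entirely inside one bag — forcing width ≥ 4. Combining the bounds, tw(G) = 4.

Treewidth 4.
Bags: B1 = {1, 2, 4, 8, 9}  B2 = {2, 4, 5, 8, 9}  B3 = {2, 4, 6, 8, 9}  B4 = {3, 4, 5, 8, 9}  B5 = {2, 4, 6, 7, 9}
Tree: B1–B2, B1–B3, B2–B4, B3–B5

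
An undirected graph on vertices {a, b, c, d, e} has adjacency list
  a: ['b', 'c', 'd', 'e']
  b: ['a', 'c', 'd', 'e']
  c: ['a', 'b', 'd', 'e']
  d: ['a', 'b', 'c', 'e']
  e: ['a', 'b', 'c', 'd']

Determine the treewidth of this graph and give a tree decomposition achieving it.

Treewidth 4.
One optimal decomposition is:
Bags: B1 = {a, b, c, d, e}
Tree: (single bag)

A single bag containing all 5 vertices is trivially a valid decomposition of width 4. On the other hand G contains the 5-clique {a, b, c, d, e}. A clique must lie in a single bag of any decomposition, so no decomposition can have width below 4. Therefore the treewidth is 4.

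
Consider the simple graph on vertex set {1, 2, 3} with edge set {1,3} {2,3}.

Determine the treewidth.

1

A width-1 tree decomposition is:
Bags: B1 = {2, 3}  B2 = {1, 3}
Tree: B1–B2
The largest bag has 2 vertices, giving width 1; this decomposition certifies tw(G) ≤ 1. G has an edge, so its treewidth is at least 1. Hence tw(G) = 1 exactly.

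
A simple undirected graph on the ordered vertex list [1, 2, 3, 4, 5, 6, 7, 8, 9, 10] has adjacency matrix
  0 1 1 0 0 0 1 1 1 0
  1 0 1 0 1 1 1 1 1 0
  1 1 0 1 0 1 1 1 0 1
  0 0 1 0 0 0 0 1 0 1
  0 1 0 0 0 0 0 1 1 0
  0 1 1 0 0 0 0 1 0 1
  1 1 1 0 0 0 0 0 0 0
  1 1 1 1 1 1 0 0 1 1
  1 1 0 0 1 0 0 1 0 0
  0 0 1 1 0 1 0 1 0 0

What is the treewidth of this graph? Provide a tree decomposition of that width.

Treewidth 3.
One optimal decomposition is:
Bags: B1 = {2, 3, 6, 8}  B2 = {1, 2, 3, 8}  B3 = {3, 6, 8, 10}  B4 = {3, 4, 8, 10}  B5 = {1, 2, 3, 7}  B6 = {1, 2, 8, 9}  B7 = {2, 5, 8, 9}
Tree: B1–B2, B1–B3, B3–B4, B2–B5, B2–B6, B6–B7

Each bag holds 4 vertices, so the decomposition has width 3, which upper-bounds the treewidth. On the other hand G contains the 4-clique {1, 2, 8, 9}. A clique must lie in a single bag of any decomposition, so no decomposition can have width below 3. The upper and lower bounds meet at 3, so that is the treewidth.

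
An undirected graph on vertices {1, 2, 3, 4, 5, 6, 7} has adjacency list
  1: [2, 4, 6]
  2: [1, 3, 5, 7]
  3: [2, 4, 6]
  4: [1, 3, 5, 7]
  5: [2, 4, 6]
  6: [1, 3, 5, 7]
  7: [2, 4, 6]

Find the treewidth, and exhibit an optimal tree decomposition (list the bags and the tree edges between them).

Each bag holds 4 vertices, so the decomposition has width 3, which upper-bounds the treewidth. For the lower bound: the 4 vertex sets {3,4}, {2,5}, {6}, {1} are disjoint, each induces a connected subgraph, and every pair is joined by at least one edge of G. Contracting each set to a single vertex therefore yields K_{4} as a minor, and since treewidth is minor-monotone, tw(G) ≥ tw(K_{4}) = 3. Combining the bounds, tw(G) = 3.

Treewidth 3.
One such decomposition:
Bags: B1 = {2, 3, 4, 6}  B2 = {2, 4, 5, 6}  B3 = {1, 2, 4, 6}  B4 = {2, 4, 6, 7}
Tree: B1–B2, B2–B3, B3–B4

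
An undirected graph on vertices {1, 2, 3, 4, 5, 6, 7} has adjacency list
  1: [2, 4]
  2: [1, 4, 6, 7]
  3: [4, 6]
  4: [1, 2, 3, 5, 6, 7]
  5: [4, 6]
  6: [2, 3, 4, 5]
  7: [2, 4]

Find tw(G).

A width-2 tree decomposition is:
Bags: B1 = {4, 5, 6}  B2 = {2, 4, 6}  B3 = {2, 4, 7}  B4 = {1, 2, 4}  B5 = {3, 4, 6}
Tree: B1–B2, B2–B3, B3–B4, B2–B5
Each bag holds 3 vertices, so the decomposition has width 2, which upper-bounds the treewidth. Conversely, {1, 2, 4} is a clique of size 3, and the vertices of any clique must share a bag in every tree decomposition; so some bag has ≥ 3 vertices and tw(G) ≥ 2. Hence tw(G) = 2 exactly.

2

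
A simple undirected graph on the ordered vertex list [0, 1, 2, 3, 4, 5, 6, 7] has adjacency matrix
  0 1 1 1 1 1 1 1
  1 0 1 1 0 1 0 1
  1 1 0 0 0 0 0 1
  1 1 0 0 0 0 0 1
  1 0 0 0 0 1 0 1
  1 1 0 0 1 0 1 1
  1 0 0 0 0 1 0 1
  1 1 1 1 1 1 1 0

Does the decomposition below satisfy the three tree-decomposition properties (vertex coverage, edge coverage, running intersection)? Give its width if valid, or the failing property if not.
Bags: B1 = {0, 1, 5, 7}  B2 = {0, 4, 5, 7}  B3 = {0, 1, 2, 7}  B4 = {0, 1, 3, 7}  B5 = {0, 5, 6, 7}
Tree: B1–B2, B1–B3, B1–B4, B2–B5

Yes; width 3.

Vertex coverage: the bags together contain {0, 1, 2, 3, 4, 5, 6, 7}, the full vertex set. Edge coverage: each edge of G has both endpoints in at least one bag. Running intersection: for every vertex, the bags containing it form a connected subtree. All three properties hold, so this is a valid tree decomposition of width max|bag| − 1 = 3, and hence tw(G) ≤ 3.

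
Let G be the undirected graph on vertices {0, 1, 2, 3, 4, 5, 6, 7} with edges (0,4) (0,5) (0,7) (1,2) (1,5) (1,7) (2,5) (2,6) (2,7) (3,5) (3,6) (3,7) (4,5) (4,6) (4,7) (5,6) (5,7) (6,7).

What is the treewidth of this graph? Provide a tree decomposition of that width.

Treewidth 3.
One such decomposition:
Bags: B1 = {4, 5, 6, 7}  B2 = {0, 4, 5, 7}  B3 = {2, 5, 6, 7}  B4 = {1, 2, 5, 7}  B5 = {3, 5, 6, 7}
Tree: B1–B2, B1–B3, B3–B4, B1–B5

The largest bag has 4 vertices, giving width 3; this decomposition certifies tw(G) ≤ 3. Conversely, {0, 4, 5, 7} is a clique of size 4, and the vertices of any clique must share a bag in every tree decomposition; so some bag has ≥ 4 vertices and tw(G) ≥ 3. Therefore the treewidth is 3.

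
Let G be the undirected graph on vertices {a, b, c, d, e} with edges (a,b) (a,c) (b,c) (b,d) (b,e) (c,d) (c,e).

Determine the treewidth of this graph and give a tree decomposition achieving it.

Each bag holds 3 vertices, so the decomposition has width 2, which upper-bounds the treewidth. On the other hand G contains the 3-clique {b, c, d}. A clique must lie in a single bag of any decomposition, so no decomposition can have width below 2. Combining the bounds, tw(G) = 2.

Treewidth 2.
One optimal decomposition is:
Bags: B1 = {b, c, d}  B2 = {a, b, c}  B3 = {b, c, e}
Tree: B1–B2, B1–B3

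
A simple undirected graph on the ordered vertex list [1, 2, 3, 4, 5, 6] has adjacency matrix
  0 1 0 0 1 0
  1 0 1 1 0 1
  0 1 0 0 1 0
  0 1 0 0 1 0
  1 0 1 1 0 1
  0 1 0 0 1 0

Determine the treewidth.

A width-2 tree decomposition is:
Bags: B1 = {2, 5, 6}  B2 = {1, 2, 5}  B3 = {2, 3, 5}  B4 = {2, 4, 5}
Tree: B1–B2, B2–B3, B3–B4
Each bag holds 3 vertices, so the decomposition has width 2, which upper-bounds the treewidth. The edges 2–6–5–1–2 form a cycle, so G is not a tree and its treewidth is at least 2. Combining the bounds, tw(G) = 2.

2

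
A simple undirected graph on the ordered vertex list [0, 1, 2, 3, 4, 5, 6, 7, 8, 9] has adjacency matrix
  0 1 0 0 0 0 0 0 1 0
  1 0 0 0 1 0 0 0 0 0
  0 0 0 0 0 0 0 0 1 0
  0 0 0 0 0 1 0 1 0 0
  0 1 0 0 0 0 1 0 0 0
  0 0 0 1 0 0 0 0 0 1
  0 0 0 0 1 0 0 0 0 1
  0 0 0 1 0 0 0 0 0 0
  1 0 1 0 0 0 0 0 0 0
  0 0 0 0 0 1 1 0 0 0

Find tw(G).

1

A width-1 tree decomposition is:
Bags: B1 = {2, 8}  B2 = {0, 8}  B3 = {0, 1}  B4 = {1, 4}  B5 = {4, 6}  B6 = {6, 9}  B7 = {5, 9}  B8 = {3, 5}  B9 = {3, 7}
Tree: B1–B2, B2–B3, B3–B4, B4–B5, B5–B6, B6–B7, B7–B8, B8–B9
Every bag has size at most 2, so the width is 2 − 1 = 1 and tw(G) ≤ 1. Any graph with an edge has treewidth ≥ 1, and G has the edge 2–8. Therefore the treewidth is 1.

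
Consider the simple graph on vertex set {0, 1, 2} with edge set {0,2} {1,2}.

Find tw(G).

1

A width-1 tree decomposition is:
Bags: B1 = {0, 2}  B2 = {1, 2}
Tree: B1–B2
Each bag holds 2 vertices, so the decomposition has width 1, which upper-bounds the treewidth. Since G has at least one edge (e.g. 2–0), it is not an edgeless graph, so tw(G) ≥ 1. The upper and lower bounds meet at 1, so that is the treewidth.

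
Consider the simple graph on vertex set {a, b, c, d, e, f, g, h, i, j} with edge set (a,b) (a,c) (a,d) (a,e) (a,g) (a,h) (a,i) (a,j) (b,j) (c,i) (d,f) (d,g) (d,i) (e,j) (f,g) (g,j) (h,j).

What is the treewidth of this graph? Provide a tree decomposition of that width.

Treewidth 2.
One such decomposition:
Bags: B1 = {a, g, j}  B2 = {a, b, j}  B3 = {a, e, j}  B4 = {a, d, g}  B5 = {a, h, j}  B6 = {a, d, i}  B7 = {a, c, i}  B8 = {d, f, g}
Tree: B1–B2, B2–B3, B1–B4, B3–B5, B4–B6, B6–B7, B4–B8

The largest bag has 3 vertices, giving width 2; this decomposition certifies tw(G) ≤ 2. Conversely, {a, d, g} is a clique of size 3, and the vertices of any clique must share a bag in every tree decomposition; so some bag has ≥ 3 vertices and tw(G) ≥ 2. Therefore the treewidth is 2.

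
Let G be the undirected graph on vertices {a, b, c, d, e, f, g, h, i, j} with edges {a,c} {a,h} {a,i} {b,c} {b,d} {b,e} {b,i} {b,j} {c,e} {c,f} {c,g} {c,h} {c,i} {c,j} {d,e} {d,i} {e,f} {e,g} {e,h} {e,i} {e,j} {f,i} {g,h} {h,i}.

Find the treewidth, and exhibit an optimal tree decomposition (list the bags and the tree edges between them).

The largest bag has 4 vertices, giving width 3; this decomposition certifies tw(G) ≤ 3. Conversely, {b, d, e, i} is a clique of size 4, and the vertices of any clique must share a bag in every tree decomposition; so some bag has ≥ 4 vertices and tw(G) ≥ 3. The upper and lower bounds meet at 3, so that is the treewidth.

Treewidth 3.
One such decomposition:
Bags: B1 = {b, c, e, i}  B2 = {c, e, h, i}  B3 = {a, c, h, i}  B4 = {b, c, e, j}  B5 = {b, d, e, i}  B6 = {c, e, g, h}  B7 = {c, e, f, i}
Tree: B1–B2, B2–B3, B1–B4, B1–B5, B2–B6, B2–B7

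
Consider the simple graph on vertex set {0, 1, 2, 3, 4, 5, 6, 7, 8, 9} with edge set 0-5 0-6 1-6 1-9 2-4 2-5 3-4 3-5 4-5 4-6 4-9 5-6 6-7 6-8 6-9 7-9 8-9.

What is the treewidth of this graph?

A width-2 tree decomposition is:
Bags: B1 = {4, 6, 9}  B2 = {4, 5, 6}  B3 = {3, 4, 5}  B4 = {6, 8, 9}  B5 = {2, 4, 5}  B6 = {6, 7, 9}  B7 = {1, 6, 9}  B8 = {0, 5, 6}
Tree: B1–B2, B2–B3, B1–B4, B3–B5, B4–B6, B6–B7, B2–B8
The largest bag has 3 vertices, giving width 2; this decomposition certifies tw(G) ≤ 2. For the lower bound, the 3 vertices {2, 4, 5} are pairwise adjacent, and any tree decomposition puts a clique entirely inside one bag — forcing width ≥ 2. Therefore the treewidth is 2.

2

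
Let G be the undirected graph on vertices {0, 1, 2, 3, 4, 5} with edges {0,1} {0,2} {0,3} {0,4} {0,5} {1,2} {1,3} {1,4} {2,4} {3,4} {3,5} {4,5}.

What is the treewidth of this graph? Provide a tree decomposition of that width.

The largest bag has 4 vertices, giving width 3; this decomposition certifies tw(G) ≤ 3. Conversely, {0, 1, 2, 4} is a clique of size 4, and the vertices of any clique must share a bag in every tree decomposition; so some bag has ≥ 4 vertices and tw(G) ≥ 3. Hence tw(G) = 3 exactly.

Treewidth 3.
One optimal decomposition is:
Bags: B1 = {0, 1, 2, 4}  B2 = {0, 1, 3, 4}  B3 = {0, 3, 4, 5}
Tree: B1–B2, B2–B3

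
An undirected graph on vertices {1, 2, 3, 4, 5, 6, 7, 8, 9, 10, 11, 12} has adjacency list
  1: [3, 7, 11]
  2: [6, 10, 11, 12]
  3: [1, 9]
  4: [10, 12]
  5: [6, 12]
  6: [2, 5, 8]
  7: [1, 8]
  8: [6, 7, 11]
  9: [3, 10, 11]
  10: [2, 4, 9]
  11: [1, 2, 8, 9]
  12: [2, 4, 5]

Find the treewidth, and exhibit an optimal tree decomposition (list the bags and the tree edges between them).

Each bag holds 4 vertices, so the decomposition has width 3, which upper-bounds the treewidth. For the lower bound: the 4 vertex sets {4,5,12}, {6}, {2}, {8,9,10,11} are disjoint, each induces a connected subgraph, and every pair is joined by at least one edge of G. Contracting each set to a single vertex therefore yields K_{4} as a minor, and since treewidth is minor-monotone, tw(G) ≥ tw(K_{4}) = 3. Hence tw(G) = 3 exactly.

Treewidth 3.
One such decomposition:
Bags: B1 = {4, 5, 6, 12}  B2 = {2, 4, 6, 12}  B3 = {2, 4, 6, 10}  B4 = {2, 6, 8, 10}  B5 = {2, 8, 10, 11}  B6 = {8, 9, 10, 11}  B7 = {7, 8, 9, 11}  B8 = {1, 7, 9, 11}  B9 = {1, 3, 7, 9}
Tree: B1–B2, B2–B3, B3–B4, B4–B5, B5–B6, B6–B7, B7–B8, B8–B9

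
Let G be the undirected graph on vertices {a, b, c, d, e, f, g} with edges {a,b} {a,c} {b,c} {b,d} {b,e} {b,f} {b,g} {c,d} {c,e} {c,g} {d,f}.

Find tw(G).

2

A width-2 tree decomposition is:
Bags: B1 = {b, c, e}  B2 = {b, c, d}  B3 = {b, d, f}  B4 = {a, b, c}  B5 = {b, c, g}
Tree: B1–B2, B2–B3, B2–B4, B1–B5
Every bag has size at most 3, so the width is 3 − 1 = 2 and tw(G) ≤ 2. Conversely, {b, c, d} is a clique of size 3, and the vertices of any clique must share a bag in every tree decomposition; so some bag has ≥ 3 vertices and tw(G) ≥ 2. Combining the bounds, tw(G) = 2.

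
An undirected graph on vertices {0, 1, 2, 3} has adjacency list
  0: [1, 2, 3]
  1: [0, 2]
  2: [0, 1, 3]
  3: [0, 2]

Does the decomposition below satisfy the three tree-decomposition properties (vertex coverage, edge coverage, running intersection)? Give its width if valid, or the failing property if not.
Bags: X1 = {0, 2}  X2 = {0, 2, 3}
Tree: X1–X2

A tree decomposition must satisfy three properties: every vertex lies in some bag; for every edge, both endpoints lie together in some bag; and for every vertex, the bags containing it form a connected subtree. Here vertex 1 appears in no bag, so the decomposition is invalid.

No — vertex 1 appears in no bag.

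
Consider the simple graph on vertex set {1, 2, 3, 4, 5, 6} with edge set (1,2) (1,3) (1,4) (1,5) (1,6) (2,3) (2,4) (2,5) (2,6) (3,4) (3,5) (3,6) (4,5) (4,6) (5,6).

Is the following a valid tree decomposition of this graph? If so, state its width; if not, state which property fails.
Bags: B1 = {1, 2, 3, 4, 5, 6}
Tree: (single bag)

Vertex coverage: the bags together contain {1, 2, 3, 4, 5, 6}, the full vertex set. Edge coverage: each edge of G has both endpoints in at least one bag. Running intersection: for every vertex, the bags containing it form a connected subtree. All three properties hold, so this is a valid tree decomposition of width max|bag| − 1 = 5, and hence tw(G) ≤ 5.

Yes; width 5.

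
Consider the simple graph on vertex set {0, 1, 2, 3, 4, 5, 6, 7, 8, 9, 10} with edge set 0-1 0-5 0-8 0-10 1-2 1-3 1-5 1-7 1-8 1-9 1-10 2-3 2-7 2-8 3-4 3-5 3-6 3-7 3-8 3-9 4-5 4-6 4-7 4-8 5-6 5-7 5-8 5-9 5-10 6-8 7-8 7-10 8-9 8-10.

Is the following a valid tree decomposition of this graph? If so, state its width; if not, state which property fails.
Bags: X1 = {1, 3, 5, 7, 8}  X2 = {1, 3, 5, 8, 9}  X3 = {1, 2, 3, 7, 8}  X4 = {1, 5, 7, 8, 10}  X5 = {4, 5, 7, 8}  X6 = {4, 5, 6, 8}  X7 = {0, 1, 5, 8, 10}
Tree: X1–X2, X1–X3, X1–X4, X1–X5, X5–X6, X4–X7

A tree decomposition must satisfy three properties: every vertex lies in some bag; for every edge, both endpoints lie together in some bag; and for every vertex, the bags containing it form a connected subtree. Here edge (3,4) lies in no bag, so the decomposition is invalid.

No — edge (3,4) lies in no bag.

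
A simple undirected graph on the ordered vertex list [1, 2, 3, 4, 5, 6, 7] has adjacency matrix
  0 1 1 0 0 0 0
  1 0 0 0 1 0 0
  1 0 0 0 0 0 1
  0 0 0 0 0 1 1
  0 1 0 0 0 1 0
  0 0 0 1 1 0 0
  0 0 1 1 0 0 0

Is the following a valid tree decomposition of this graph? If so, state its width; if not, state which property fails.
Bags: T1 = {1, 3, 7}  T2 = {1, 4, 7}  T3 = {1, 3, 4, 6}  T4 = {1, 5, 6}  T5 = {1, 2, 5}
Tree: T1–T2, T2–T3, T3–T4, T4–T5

No — bags containing vertex 3 are not connected in the tree.

A tree decomposition must satisfy three properties: every vertex lies in some bag; for every edge, both endpoints lie together in some bag; and for every vertex, the bags containing it form a connected subtree. Here bags containing vertex 3 are not connected in the tree, so the decomposition is invalid.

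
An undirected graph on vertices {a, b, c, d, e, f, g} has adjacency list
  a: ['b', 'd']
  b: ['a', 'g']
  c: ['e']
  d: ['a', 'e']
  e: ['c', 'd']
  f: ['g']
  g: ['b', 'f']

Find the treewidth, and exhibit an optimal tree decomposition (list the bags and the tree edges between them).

The largest bag has 2 vertices, giving width 1; this decomposition certifies tw(G) ≤ 1. G has an edge, so its treewidth is at least 1. The upper and lower bounds meet at 1, so that is the treewidth.

Treewidth 1.
One such decomposition:
Bags: B1 = {f, g}  B2 = {b, g}  B3 = {a, b}  B4 = {a, d}  B5 = {d, e}  B6 = {c, e}
Tree: B1–B2, B2–B3, B3–B4, B4–B5, B5–B6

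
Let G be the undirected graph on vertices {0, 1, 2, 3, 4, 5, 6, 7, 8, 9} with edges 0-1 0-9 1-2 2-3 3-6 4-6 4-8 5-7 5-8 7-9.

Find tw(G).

A width-2 tree decomposition is:
Bags: B1 = {5, 7, 8}  B2 = {4, 7, 8}  B3 = {4, 6, 7}  B4 = {3, 6, 7}  B5 = {2, 3, 7}  B6 = {1, 2, 7}  B7 = {0, 1, 7}  B8 = {0, 7, 9}
Tree: B1–B2, B2–B3, B3–B4, B4–B5, B5–B6, B6–B7, B7–B8
Each bag holds 3 vertices, so the decomposition has width 2, which upper-bounds the treewidth. The edges 7–5–8–4–6–3–2–1–0–9–7 form a cycle, so G is not a tree and its treewidth is at least 2. Combining the bounds, tw(G) = 2.

2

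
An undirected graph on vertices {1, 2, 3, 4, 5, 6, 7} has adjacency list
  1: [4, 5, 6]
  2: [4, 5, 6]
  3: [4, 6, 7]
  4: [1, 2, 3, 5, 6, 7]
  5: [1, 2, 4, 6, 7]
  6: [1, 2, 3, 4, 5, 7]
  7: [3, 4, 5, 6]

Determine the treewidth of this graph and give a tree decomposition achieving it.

Treewidth 3.
Bags: B1 = {1, 4, 5, 6}  B2 = {4, 5, 6, 7}  B3 = {2, 4, 5, 6}  B4 = {3, 4, 6, 7}
Tree: B1–B2, B1–B3, B2–B4

The largest bag has 4 vertices, giving width 3; this decomposition certifies tw(G) ≤ 3. For the lower bound, the 4 vertices {3, 4, 6, 7} are pairwise adjacent, and any tree decomposition puts a clique entirely inside one bag — forcing width ≥ 3. The upper and lower bounds meet at 3, so that is the treewidth.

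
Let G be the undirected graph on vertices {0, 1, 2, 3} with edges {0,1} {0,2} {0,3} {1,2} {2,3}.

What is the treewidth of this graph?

A width-2 tree decomposition is:
Bags: B1 = {0, 2, 3}  B2 = {0, 1, 2}
Tree: B1–B2
Every bag has size at most 3, so the width is 3 − 1 = 2 and tw(G) ≤ 2. On the other hand G contains the 3-clique {0, 1, 2}. A clique must lie in a single bag of any decomposition, so no decomposition can have width below 2. The upper and lower bounds meet at 2, so that is the treewidth.

2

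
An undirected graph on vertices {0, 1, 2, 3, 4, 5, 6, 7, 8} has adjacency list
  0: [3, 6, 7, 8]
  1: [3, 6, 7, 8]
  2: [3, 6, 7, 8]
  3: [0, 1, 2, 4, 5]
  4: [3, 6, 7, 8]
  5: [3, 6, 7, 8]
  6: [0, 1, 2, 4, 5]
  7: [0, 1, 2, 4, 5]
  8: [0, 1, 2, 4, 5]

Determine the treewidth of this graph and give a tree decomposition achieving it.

Treewidth 4.
One optimal decomposition is:
Bags: B1 = {2, 3, 6, 7, 8}  B2 = {0, 3, 6, 7, 8}  B3 = {3, 4, 6, 7, 8}  B4 = {3, 5, 6, 7, 8}  B5 = {1, 3, 6, 7, 8}
Tree: B1–B2, B2–B3, B3–B4, B4–B5

Each bag holds 5 vertices, so the decomposition has width 4, which upper-bounds the treewidth. For the lower bound: the 5 vertex sets {2,6}, {0,3}, {4,8}, {7}, {5} are disjoint, each induces a connected subgraph, and every pair is joined by at least one edge of G. Contracting each set to a single vertex therefore yields K_{5} as a minor, and since treewidth is minor-monotone, tw(G) ≥ tw(K_{5}) = 4. Combining the bounds, tw(G) = 4.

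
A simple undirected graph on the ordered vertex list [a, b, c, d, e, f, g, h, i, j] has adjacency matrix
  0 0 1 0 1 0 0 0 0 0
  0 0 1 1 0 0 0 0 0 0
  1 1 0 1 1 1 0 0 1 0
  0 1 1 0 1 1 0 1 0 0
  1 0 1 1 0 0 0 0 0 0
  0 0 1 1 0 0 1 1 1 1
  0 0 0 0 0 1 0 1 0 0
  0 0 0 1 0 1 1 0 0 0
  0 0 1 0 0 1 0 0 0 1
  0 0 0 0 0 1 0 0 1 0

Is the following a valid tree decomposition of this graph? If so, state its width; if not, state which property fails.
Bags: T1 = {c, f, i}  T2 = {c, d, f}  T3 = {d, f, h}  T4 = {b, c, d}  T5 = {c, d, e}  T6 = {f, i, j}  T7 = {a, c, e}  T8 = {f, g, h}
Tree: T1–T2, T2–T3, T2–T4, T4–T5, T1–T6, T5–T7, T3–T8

Yes; width 2.

Checking the three conditions: (i) the bags cover all of {a, b, c, d, e, f, g, h, i, j}; (ii) for each edge, some bag contains both endpoints; (iii) the bags containing any fixed vertex form a subtree. All hold, so the decomposition is valid with width 3 − 1 = 2.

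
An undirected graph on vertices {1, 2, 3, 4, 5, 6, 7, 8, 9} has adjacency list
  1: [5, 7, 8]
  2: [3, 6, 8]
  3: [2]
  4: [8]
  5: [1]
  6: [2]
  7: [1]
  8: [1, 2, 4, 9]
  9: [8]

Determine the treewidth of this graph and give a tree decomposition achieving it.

The largest bag has 2 vertices, giving width 1; this decomposition certifies tw(G) ≤ 1. Any graph with an edge has treewidth ≥ 1, and G has the edge 2–8. Hence tw(G) = 1 exactly.

Treewidth 1.
One such decomposition:
Bags: B1 = {2, 8}  B2 = {4, 8}  B3 = {8, 9}  B4 = {1, 8}  B5 = {2, 3}  B6 = {2, 6}  B7 = {1, 7}  B8 = {1, 5}
Tree: B1–B2, B2–B3, B1–B4, B1–B5, B1–B6, B4–B7, B7–B8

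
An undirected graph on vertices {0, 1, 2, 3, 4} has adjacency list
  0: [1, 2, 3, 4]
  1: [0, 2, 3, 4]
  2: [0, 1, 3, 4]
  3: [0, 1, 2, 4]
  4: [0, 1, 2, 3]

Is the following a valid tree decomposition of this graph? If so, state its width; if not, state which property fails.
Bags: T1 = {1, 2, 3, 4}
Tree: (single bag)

A tree decomposition must satisfy three properties: every vertex lies in some bag; for every edge, both endpoints lie together in some bag; and for every vertex, the bags containing it form a connected subtree. Here vertex 0 appears in no bag, so the decomposition is invalid.

No — vertex 0 appears in no bag.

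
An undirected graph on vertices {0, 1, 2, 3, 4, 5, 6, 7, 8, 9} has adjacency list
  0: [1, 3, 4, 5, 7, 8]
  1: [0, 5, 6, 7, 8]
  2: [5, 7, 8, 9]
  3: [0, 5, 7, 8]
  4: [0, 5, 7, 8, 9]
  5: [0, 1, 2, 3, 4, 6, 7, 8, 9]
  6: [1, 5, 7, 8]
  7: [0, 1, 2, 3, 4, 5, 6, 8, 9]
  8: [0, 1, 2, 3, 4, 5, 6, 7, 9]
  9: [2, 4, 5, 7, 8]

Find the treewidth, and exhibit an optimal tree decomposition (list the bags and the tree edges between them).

Every bag has size at most 5, so the width is 5 − 1 = 4 and tw(G) ≤ 4. For the lower bound, the 5 vertices {0, 1, 5, 7, 8} are pairwise adjacent, and any tree decomposition puts a clique entirely inside one bag — forcing width ≥ 4. Hence tw(G) = 4 exactly.

Treewidth 4.
One such decomposition:
Bags: B1 = {0, 4, 5, 7, 8}  B2 = {4, 5, 7, 8, 9}  B3 = {0, 1, 5, 7, 8}  B4 = {0, 3, 5, 7, 8}  B5 = {2, 5, 7, 8, 9}  B6 = {1, 5, 6, 7, 8}
Tree: B1–B2, B1–B3, B1–B4, B2–B5, B3–B6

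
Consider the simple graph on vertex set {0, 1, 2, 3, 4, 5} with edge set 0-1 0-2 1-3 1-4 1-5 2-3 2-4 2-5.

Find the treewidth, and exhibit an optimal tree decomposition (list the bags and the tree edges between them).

Every bag has size at most 3, so the width is 3 − 1 = 2 and tw(G) ≤ 2. For the lower bound, G contains the cycle 3–1–0–2–3, so G is not a forest; only forests have treewidth ≤ 1, hence tw(G) ≥ 2. The upper and lower bounds meet at 2, so that is the treewidth.

Treewidth 2.
One such decomposition:
Bags: B1 = {1, 2, 3}  B2 = {0, 1, 2}  B3 = {1, 2, 5}  B4 = {1, 2, 4}
Tree: B1–B2, B2–B3, B3–B4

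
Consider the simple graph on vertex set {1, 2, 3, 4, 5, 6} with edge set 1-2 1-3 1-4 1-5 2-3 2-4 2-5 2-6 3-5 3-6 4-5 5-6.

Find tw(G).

3

A width-3 tree decomposition is:
Bags: B1 = {1, 2, 3, 5}  B2 = {2, 3, 5, 6}  B3 = {1, 2, 4, 5}
Tree: B1–B2, B1–B3
The largest bag has 4 vertices, giving width 3; this decomposition certifies tw(G) ≤ 3. On the other hand G contains the 4-clique {1, 2, 3, 5}. A clique must lie in a single bag of any decomposition, so no decomposition can have width below 3. Hence tw(G) = 3 exactly.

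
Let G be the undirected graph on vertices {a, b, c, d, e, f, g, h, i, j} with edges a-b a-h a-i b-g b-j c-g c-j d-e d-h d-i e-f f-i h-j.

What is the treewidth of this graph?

2

A width-2 tree decomposition is:
Bags: B1 = {e, f, i}  B2 = {d, e, i}  B3 = {a, d, i}  B4 = {a, d, h}  B5 = {a, b, h}  B6 = {b, h, j}  B7 = {b, g, j}  B8 = {c, g, j}
Tree: B1–B2, B2–B3, B3–B4, B4–B5, B5–B6, B6–B7, B7–B8
The largest bag has 3 vertices, giving width 2; this decomposition certifies tw(G) ≤ 2. Since f–e–d–i–f is a cycle in G, G is not acyclic. Forests are exactly the graphs of treewidth ≤ 1, so tw(G) ≥ 2. Combining the bounds, tw(G) = 2.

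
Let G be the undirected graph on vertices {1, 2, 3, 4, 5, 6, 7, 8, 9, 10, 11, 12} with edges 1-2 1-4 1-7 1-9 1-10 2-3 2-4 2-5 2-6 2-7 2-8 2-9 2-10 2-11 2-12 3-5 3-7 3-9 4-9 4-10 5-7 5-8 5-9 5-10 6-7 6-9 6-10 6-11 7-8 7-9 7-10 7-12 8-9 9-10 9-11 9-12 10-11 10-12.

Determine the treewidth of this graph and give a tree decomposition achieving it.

Treewidth 4.
Bags: B1 = {2, 5, 7, 9, 10}  B2 = {2, 7, 9, 10, 12}  B3 = {2, 6, 7, 9, 10}  B4 = {1, 2, 7, 9, 10}  B5 = {2, 6, 9, 10, 11}  B6 = {2, 5, 7, 8, 9}  B7 = {2, 3, 5, 7, 9}  B8 = {1, 2, 4, 9, 10}
Tree: B1–B2, B2–B3, B2–B4, B3–B5, B1–B6, B1–B7, B4–B8

The largest bag has 5 vertices, giving width 4; this decomposition certifies tw(G) ≤ 4. For the lower bound, the 5 vertices {2, 6, 9, 10, 11} are pairwise adjacent, and any tree decomposition puts a clique entirely inside one bag — forcing width ≥ 4. The upper and lower bounds meet at 4, so that is the treewidth.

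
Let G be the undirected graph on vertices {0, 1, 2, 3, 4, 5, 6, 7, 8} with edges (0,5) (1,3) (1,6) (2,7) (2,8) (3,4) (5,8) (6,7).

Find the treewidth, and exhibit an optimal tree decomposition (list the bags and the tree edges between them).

Treewidth 1.
One such decomposition:
Bags: B1 = {0, 5}  B2 = {5, 8}  B3 = {2, 8}  B4 = {2, 7}  B5 = {6, 7}  B6 = {1, 6}  B7 = {1, 3}  B8 = {3, 4}
Tree: B1–B2, B2–B3, B3–B4, B4–B5, B5–B6, B6–B7, B7–B8

The largest bag has 2 vertices, giving width 1; this decomposition certifies tw(G) ≤ 1. G has an edge, so its treewidth is at least 1. Hence tw(G) = 1 exactly.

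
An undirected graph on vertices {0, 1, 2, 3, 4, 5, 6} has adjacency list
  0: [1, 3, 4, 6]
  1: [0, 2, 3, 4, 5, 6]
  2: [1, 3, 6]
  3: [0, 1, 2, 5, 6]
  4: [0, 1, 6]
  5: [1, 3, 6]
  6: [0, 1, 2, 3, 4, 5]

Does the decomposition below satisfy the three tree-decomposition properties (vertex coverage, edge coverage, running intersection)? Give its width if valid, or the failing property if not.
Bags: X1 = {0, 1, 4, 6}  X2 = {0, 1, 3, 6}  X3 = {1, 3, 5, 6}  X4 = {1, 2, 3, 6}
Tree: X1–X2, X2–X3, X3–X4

Yes; width 3.

Checking the three conditions: (i) the bags cover all of {0, 1, 2, 3, 4, 5, 6}; (ii) for each edge, some bag contains both endpoints; (iii) the bags containing any fixed vertex form a subtree. All hold, so the decomposition is valid with width 4 − 1 = 3.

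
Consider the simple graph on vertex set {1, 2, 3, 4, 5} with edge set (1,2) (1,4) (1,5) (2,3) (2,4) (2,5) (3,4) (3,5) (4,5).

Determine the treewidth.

A width-3 tree decomposition is:
Bags: B1 = {2, 3, 4, 5}  B2 = {1, 2, 4, 5}
Tree: B1–B2
Every bag has size at most 4, so the width is 4 − 1 = 3 and tw(G) ≤ 3. On the other hand G contains the 4-clique {1, 2, 4, 5}. A clique must lie in a single bag of any decomposition, so no decomposition can have width below 3. Combining the bounds, tw(G) = 3.

3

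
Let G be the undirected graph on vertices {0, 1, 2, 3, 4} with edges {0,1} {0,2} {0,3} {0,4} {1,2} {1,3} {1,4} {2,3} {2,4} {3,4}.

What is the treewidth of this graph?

4

A width-4 tree decomposition is:
Bags: B1 = {0, 1, 2, 3, 4}
Tree: (single bag)
A single bag containing all 5 vertices is trivially a valid decomposition of width 4. Conversely, {0, 1, 2, 3, 4} is a clique of size 5, and the vertices of any clique must share a bag in every tree decomposition; so some bag has ≥ 5 vertices and tw(G) ≥ 4. Hence tw(G) = 4 exactly.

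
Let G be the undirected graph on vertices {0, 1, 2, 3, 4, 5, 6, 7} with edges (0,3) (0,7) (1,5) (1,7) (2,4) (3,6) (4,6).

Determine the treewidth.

1

A width-1 tree decomposition is:
Bags: B1 = {1, 5}  B2 = {1, 7}  B3 = {0, 7}  B4 = {0, 3}  B5 = {3, 6}  B6 = {4, 6}  B7 = {2, 4}
Tree: B1–B2, B2–B3, B3–B4, B4–B5, B5–B6, B6–B7
Every bag has size at most 2, so the width is 2 − 1 = 1 and tw(G) ≤ 1. G has an edge, so its treewidth is at least 1. Combining the bounds, tw(G) = 1.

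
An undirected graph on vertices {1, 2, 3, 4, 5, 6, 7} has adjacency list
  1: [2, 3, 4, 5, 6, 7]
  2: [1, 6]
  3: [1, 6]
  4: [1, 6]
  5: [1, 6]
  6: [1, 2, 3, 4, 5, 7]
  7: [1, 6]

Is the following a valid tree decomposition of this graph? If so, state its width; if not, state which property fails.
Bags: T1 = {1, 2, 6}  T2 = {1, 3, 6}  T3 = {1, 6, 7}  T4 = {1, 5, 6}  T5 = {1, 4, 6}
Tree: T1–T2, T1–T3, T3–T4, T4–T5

Checking the three conditions: (i) the bags cover all of {1, 2, 3, 4, 5, 6, 7}; (ii) for each edge, some bag contains both endpoints; (iii) the bags containing any fixed vertex form a subtree. All hold, so the decomposition is valid with width 3 − 1 = 2.

Yes; width 2.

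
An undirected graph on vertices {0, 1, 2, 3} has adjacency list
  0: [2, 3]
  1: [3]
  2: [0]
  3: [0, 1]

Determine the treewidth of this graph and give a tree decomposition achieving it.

Treewidth 1.
One such decomposition:
Bags: B1 = {1, 3}  B2 = {0, 3}  B3 = {0, 2}
Tree: B1–B2, B2–B3

Each bag holds 2 vertices, so the decomposition has width 1, which upper-bounds the treewidth. Any graph with an edge has treewidth ≥ 1, and G has the edge 1–3. Therefore the treewidth is 1.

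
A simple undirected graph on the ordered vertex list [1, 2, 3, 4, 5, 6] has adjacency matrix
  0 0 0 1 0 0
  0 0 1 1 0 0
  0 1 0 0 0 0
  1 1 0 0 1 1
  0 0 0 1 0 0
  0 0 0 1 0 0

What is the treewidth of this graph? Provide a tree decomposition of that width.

Every bag has size at most 2, so the width is 2 − 1 = 1 and tw(G) ≤ 1. G has an edge, so its treewidth is at least 1. Combining the bounds, tw(G) = 1.

Treewidth 1.
One optimal decomposition is:
Bags: B1 = {4, 6}  B2 = {2, 4}  B3 = {4, 5}  B4 = {2, 3}  B5 = {1, 4}
Tree: B1–B2, B2–B3, B2–B4, B1–B5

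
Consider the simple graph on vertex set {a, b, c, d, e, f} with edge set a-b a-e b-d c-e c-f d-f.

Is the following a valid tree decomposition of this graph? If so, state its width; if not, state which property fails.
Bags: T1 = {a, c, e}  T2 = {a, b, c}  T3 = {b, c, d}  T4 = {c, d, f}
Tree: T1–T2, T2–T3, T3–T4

Yes; width 2.

Checking the three conditions: (i) the bags cover all of {a, b, c, d, e, f}; (ii) for each edge, some bag contains both endpoints; (iii) the bags containing any fixed vertex form a subtree. All hold, so the decomposition is valid with width 3 − 1 = 2.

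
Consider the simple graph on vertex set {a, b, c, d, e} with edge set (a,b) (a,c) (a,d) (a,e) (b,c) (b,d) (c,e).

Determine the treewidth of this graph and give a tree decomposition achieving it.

Each bag holds 3 vertices, so the decomposition has width 2, which upper-bounds the treewidth. Conversely, {a, b, d} is a clique of size 3, and the vertices of any clique must share a bag in every tree decomposition; so some bag has ≥ 3 vertices and tw(G) ≥ 2. The upper and lower bounds meet at 2, so that is the treewidth.

Treewidth 2.
Bags: B1 = {a, b, c}  B2 = {a, b, d}  B3 = {a, c, e}
Tree: B1–B2, B1–B3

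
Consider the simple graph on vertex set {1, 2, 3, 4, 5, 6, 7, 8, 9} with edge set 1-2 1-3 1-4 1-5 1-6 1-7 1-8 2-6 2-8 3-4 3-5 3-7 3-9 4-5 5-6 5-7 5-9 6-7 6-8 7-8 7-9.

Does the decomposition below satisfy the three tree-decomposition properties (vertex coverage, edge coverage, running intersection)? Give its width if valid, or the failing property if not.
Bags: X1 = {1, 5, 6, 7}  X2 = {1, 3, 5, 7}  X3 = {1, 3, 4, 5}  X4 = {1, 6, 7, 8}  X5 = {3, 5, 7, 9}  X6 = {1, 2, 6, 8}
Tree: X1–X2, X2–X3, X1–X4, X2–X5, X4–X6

Yes; width 3.

Vertex coverage: the bags together contain {1, 2, 3, 4, 5, 6, 7, 8, 9}, the full vertex set. Edge coverage: each edge of G has both endpoints in at least one bag. Running intersection: for every vertex, the bags containing it form a connected subtree. All three properties hold, so this is a valid tree decomposition of width max|bag| − 1 = 3, and hence tw(G) ≤ 3.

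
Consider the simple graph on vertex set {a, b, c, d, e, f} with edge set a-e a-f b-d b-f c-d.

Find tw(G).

1

A width-1 tree decomposition is:
Bags: B1 = {b, f}  B2 = {a, f}  B3 = {b, d}  B4 = {c, d}  B5 = {a, e}
Tree: B1–B2, B1–B3, B3–B4, B2–B5
Every bag has size at most 2, so the width is 2 − 1 = 1 and tw(G) ≤ 1. Any graph with an edge has treewidth ≥ 1, and G has the edge b–f. Hence tw(G) = 1 exactly.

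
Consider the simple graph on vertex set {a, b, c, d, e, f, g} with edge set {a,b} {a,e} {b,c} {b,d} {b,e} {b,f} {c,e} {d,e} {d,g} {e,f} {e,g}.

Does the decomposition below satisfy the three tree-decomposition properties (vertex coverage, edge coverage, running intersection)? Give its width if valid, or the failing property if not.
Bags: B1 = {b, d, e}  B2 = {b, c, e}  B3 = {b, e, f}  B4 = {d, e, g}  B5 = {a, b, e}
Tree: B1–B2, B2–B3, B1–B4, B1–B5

Every vertex of G appears in some bag (union = {a, b, c, d, e, f, g}); every edge is covered by a bag; and for each vertex v the set of bags containing v is connected in the bag tree. The decomposition is therefore valid. The largest bag has 3 vertices, so the width is 2.

Yes; width 2.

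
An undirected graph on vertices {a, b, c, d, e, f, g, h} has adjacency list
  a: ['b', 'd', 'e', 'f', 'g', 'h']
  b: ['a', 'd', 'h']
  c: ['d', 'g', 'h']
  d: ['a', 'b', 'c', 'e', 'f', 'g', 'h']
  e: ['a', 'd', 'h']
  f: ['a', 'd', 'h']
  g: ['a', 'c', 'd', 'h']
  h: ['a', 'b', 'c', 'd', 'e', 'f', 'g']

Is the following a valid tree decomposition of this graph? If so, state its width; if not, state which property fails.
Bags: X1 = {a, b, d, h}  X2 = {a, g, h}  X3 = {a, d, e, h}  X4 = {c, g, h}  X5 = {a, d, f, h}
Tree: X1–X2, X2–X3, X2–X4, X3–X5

No — edge (d,g) lies in no bag.

A tree decomposition must satisfy three properties: every vertex lies in some bag; for every edge, both endpoints lie together in some bag; and for every vertex, the bags containing it form a connected subtree. Here edge (d,g) lies in no bag, so the decomposition is invalid.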